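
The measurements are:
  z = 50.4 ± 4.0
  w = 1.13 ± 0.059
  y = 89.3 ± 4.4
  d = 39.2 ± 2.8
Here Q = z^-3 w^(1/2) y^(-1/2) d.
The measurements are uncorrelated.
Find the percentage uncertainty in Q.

For a monomial Q ∝ z^-3, w^(1/2), y^(-1/2), d, fractional errors add in quadrature:
  (-3·δz/z)² = (-3×0.0794)² = 0.0567;  (½·δw/w)² = (0.5×0.0522)² = 0.000682;  (−½·δy/y)² = (-0.5×0.0493)² = 0.000607;  (1·δd/d)² = (1×0.0714)² = 0.00510
δQ/Q = √(0.0631) = 0.251

25.1%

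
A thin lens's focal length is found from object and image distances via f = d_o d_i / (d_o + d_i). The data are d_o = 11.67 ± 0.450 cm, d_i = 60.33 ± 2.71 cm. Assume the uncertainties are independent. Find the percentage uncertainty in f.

3.31%

∂f/∂d_o = (d_i/(d_o+d_i))² = 0.702;  ∂f/∂d_i = (d_o/(d_o+d_i))² = 0.0263
δf = √((∂f/∂d_o · δd_o)² + (∂f/∂d_i · δd_i)²) = √(0.0998 + 0.00507) = 0.324 cm
f = 9.778 cm, so δf/f = 0.324/9.778 = 0.0331.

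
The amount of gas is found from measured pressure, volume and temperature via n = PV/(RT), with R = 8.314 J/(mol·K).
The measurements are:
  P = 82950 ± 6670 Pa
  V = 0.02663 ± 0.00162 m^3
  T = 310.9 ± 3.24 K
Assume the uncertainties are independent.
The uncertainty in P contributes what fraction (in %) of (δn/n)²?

(δn/n)² = (1·δP/P)² + (1·δV/V)² + (-1·δT/T)²
  P term: (1×0.0804)² = 0.00647
  V term: (1×0.0608)² = 0.00370
  T term: (-1×0.0104)² = 0.000109
Total = 0.0103. Share from P = 0.00647/0.0103 = 0.629.

62.9%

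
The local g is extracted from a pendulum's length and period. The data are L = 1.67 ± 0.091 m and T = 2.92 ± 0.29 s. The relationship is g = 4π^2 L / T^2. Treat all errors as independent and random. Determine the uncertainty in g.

1.59 m/s^2

Relative error in a monomial: (δg/g)² = Σ (nᵢ · δxᵢ/xᵢ)².
  (1·δL/L)² = (1×0.0545)² = 0.00297;  (-2·δT/T)² = (-2×0.0993)² = 0.0395
δg/g = √(0.0424) = 0.206
g = 7.73 m/s^2, so δg = 0.206 × 7.73 = 1.59 m/s^2.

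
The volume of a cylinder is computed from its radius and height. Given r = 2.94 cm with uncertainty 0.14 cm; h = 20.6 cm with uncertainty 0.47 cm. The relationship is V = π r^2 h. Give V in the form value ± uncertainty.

559 ± 54.8 cm^3

Each factor contributes (exponent × relative error)² to (δV/V)²:
  (2·δr/r)² = (2×0.0476)² = 0.00907;  (1·δh/h)² = (1×0.0228)² = 0.000521
δV/V = √(0.00959) = 0.0979
V = 559 cm^3, so δV = 0.0979 × 559 = 54.8 cm^3.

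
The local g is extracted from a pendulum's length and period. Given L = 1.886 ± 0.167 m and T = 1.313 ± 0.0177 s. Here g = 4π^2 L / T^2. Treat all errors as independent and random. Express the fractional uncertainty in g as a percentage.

Each factor contributes (exponent × relative error)² to (δg/g)²:
  (1·δL/L)² = (1×0.0885)² = 0.00784;  (-2·δT/T)² = (-2×0.0135)² = 0.000727
δg/g = √(0.00857) = 0.0926

9.26%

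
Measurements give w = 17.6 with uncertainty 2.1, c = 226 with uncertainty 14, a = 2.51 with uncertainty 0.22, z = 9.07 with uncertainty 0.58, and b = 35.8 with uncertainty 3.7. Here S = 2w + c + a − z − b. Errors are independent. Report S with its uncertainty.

Absolute uncertainties add in quadrature for a linear combination:
  (2·δw)² = 17.6;  (δc)² = 196;  (δa)² = 0.0484;  (δz)² = 0.336;  (δb)² = 13.7
δS = √(228) = 15.1
S = 219.

219 ± 15.1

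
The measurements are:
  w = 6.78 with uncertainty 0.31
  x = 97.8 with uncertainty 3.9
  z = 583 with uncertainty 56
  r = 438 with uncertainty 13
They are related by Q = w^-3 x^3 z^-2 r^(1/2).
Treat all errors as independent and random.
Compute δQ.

0.0490

Relative error in a monomial: (δQ/Q)² = Σ (nᵢ · δxᵢ/xᵢ)².
  (-3·δw/w)² = (-3×0.0457)² = 0.0188;  (3·δx/x)² = (3×0.0399)² = 0.0143;  (-2·δz/z)² = (-2×0.0961)² = 0.0369;  (½·δr/r)² = (0.5×0.0297)² = 0.000220
δQ/Q = √(0.0703) = 0.265
Q = 0.185, so δQ = 0.265 × 0.185 = 0.0490.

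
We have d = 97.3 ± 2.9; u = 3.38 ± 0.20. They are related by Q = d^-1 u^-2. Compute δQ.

Since Q is a product/quotient, work with relative uncertainties:
  (-1·δd/d)² = (-1×0.0298)² = 0.000888;  (-2·δu/u)² = (-2×0.0592)² = 0.0140
δQ/Q = √(0.0149) = 0.122
Q = 0.000900, so δQ = 0.122 × 0.000900 = 0.000110.

0.000110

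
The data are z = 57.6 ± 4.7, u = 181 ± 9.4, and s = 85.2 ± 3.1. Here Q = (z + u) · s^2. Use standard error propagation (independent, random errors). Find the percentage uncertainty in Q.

Let w = z + u = 239. δw = √(δz² + δu²) = √(22.1 + 88.4) = 10.5, so δw/w = 0.0440.
Q is then a monomial in w, s:
δQ/Q = √((δw/w)² + (2·δs/s)²) = √(0.00194 + 0.00530) = 0.0851

8.51%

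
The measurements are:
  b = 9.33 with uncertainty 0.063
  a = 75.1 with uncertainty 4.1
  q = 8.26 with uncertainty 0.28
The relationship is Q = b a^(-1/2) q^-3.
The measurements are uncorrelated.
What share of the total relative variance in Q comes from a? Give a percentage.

(δQ/Q)² = (1·δb/b)² + (−½·δa/a)² + (-3·δq/q)²
  b term: (1×0.00675)² = 4.56e-05
  a term: (-0.5×0.0546)² = 0.000745
  q term: (-3×0.0339)² = 0.0103
Total = 0.0111. Share from a = 0.000745/0.0111 = 0.0669.

6.69%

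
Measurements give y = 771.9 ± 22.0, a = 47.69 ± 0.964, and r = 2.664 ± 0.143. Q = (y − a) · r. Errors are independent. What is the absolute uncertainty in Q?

Let u = y − a = 724.2. δu = √(δy² + δa²) = √(484 + 0.929) = 22.0, so δu/u = 0.0304.
Q is then a monomial in u, r:
δQ/Q = √((δu/u)² + (1·δr/r)²) = √(0.000925 + 0.00288) = 0.0617
Q = 1929, so δQ = 0.0617 × 1929 = 119.

119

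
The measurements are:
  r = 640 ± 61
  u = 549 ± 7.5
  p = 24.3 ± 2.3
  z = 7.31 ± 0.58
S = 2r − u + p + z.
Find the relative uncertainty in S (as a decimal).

Absolute uncertainties add in quadrature for a linear combination:
  (2·δr)² = 14900;  (δu)² = 56.2;  (δp)² = 5.29;  (δz)² = 0.336
δS = √(14900) = 122
S = 763, so δS/S = 122/763 = 0.160.

0.160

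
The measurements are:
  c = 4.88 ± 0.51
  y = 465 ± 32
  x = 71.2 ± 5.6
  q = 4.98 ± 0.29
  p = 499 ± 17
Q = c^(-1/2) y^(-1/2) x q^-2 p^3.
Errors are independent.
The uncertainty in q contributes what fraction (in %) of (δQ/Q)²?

39.8%

(δQ/Q)² = (−½·δc/c)² + (−½·δy/y)² + (1·δx/x)² + (-2·δq/q)² + (3·δp/p)²
  c term: (-0.5×0.105)² = 0.00273
  y term: (-0.5×0.0688)² = 0.00118
  x term: (1×0.0787)² = 0.00619
  q term: (-2×0.0582)² = 0.0136
  p term: (3×0.0341)² = 0.0104
Total = 0.0341. Share from q = 0.0136/0.0341 = 0.398.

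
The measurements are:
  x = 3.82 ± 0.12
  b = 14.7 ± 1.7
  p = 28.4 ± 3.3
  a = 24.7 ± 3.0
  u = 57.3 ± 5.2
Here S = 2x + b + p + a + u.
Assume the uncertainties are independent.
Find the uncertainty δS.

Each term contributes (cᵢ δxᵢ)² to (δS)²:
  (2·δx)² = 0.0576;  (δb)² = 2.89;  (δp)² = 10.9;  (δa)² = 9.00;  (δu)² = 27.0
δS = √(49.9) = 7.06

7.06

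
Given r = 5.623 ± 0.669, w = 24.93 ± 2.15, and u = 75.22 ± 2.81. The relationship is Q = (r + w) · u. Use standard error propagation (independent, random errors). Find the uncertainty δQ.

Let h = r + w = 30.55. δh = √(δr² + δw²) = √(0.448 + 4.62) = 2.25, so δh/h = 0.0737.
Q is then a monomial in h, u:
δQ/Q = √((δh/h)² + (1·δu/u)²) = √(0.00543 + 0.00140) = 0.0826
Q = 2298, so δQ = 0.0826 × 2298 = 190.

190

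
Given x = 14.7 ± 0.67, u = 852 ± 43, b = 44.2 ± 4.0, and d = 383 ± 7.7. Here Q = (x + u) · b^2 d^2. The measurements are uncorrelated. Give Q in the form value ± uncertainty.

Let w = x + u = 867. δw = √(δx² + δu²) = √(0.449 + 1850) = 43.0, so δw/w = 0.0496.
Q is then a monomial in w, b, d:
δQ/Q = √((δw/w)² + (2·δb/b)² + (2·δd/d)²) = √(0.00246 + 0.0328 + 0.00162) = 0.192
Q = 2.48e+11, so δQ = 0.192 × 2.48e+11 = 4.77e+10.

(2.48 ± 0.477) × 10^11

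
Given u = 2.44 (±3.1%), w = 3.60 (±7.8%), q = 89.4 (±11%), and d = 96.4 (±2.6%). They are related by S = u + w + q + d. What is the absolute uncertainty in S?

10.2

Sums and differences: (δS)² = Σ (cᵢ δxᵢ)².
  (δu)² = 0.00572;  (δw)² = 0.0788;  (δq)² = 96.7;  (δd)² = 6.28
δS = √(103) = 10.2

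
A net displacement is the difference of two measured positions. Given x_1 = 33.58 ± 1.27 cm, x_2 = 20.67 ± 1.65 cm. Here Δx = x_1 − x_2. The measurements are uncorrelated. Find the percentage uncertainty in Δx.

16.1%

Each term contributes (cᵢ δxᵢ)² to (δΔx)²:
  (δx_1)² = 1.61;  (δx_2)² = 2.72
δΔx = √(4.34) = 2.08 cm
Δx = 12.91 cm, so δΔx/Δx = 2.08/12.91 = 0.161.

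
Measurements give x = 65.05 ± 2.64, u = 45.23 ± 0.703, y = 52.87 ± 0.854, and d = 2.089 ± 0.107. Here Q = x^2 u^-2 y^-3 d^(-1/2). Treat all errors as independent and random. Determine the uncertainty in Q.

For a monomial Q ∝ x^2, u^-2, y^-3, d^(-1/2), fractional errors add in quadrature:
  (2·δx/x)² = (2×0.0406)² = 0.00659;  (-2·δu/u)² = (-2×0.0155)² = 0.000966;  (-3·δy/y)² = (-3×0.0162)² = 0.00235;  (−½·δd/d)² = (-0.5×0.0512)² = 0.000656
δQ/Q = √(0.0106) = 0.103
Q = 9.684e-06, so δQ = 0.103 × 9.684e-06 = 9.95e-07.

9.95e-07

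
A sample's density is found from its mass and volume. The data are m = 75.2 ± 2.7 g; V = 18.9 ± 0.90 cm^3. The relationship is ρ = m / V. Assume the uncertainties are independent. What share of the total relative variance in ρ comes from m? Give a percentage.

36.2%

(δρ/ρ)² = (1·δm/m)² + (-1·δV/V)²
  m term: (1×0.0359)² = 0.00129
  V term: (-1×0.0476)² = 0.00227
Total = 0.00356. Share from m = 0.00129/0.00356 = 0.362.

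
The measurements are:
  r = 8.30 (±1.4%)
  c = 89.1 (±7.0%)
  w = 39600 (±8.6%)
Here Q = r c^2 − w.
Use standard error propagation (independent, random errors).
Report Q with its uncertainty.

Let p = r·c^2 = 65900. δp/p = √((1·δr/r)² + (2·δc/c)²) = √(0.000196 + 0.0196) = 0.141, so δp = 9270.
Q = p − w: δQ = √(δp² + δw²) = √(8.59e+07 + 1.16e+07) = 9880
Q = 26300.

26300 ± 9880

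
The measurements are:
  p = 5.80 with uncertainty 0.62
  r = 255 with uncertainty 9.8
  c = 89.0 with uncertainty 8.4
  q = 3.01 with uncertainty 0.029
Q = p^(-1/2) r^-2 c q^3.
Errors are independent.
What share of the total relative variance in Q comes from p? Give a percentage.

(δQ/Q)² = (−½·δp/p)² + (-2·δr/r)² + (1·δc/c)² + (3·δq/q)²
  p term: (-0.5×0.107)² = 0.00286
  r term: (-2×0.0384)² = 0.00591
  c term: (1×0.0944)² = 0.00891
  q term: (3×0.00963)² = 0.000835
Total = 0.0185. Share from p = 0.00286/0.0185 = 0.154.

15.4%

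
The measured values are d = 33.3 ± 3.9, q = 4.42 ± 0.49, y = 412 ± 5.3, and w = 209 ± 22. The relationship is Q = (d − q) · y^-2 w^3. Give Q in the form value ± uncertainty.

1550 ± 536

Let u = d − q = 28.9. δu = √(δd² + δq²) = √(15.2 + 0.240) = 3.93, so δu/u = 0.136.
Q is then a monomial in u, y, w:
δQ/Q = √((δu/u)² + (-2·δy/y)² + (3·δw/w)²) = √(0.0185 + 0.000662 + 0.0997) = 0.345
Q = 1550, so δQ = 0.345 × 1550 = 536.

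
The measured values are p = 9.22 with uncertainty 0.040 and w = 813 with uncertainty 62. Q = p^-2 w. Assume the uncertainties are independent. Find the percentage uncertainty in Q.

Each factor contributes (exponent × relative error)² to (δQ/Q)²:
  (-2·δp/p)² = (-2×0.00434)² = 7.53e-05;  (1·δw/w)² = (1×0.0763)² = 0.00582
δQ/Q = √(0.00589) = 0.0768

7.68%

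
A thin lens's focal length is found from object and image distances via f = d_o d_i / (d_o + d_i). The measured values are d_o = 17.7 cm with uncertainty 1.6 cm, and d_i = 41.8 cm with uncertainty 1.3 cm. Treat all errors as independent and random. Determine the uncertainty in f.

∂f/∂d_o = (d_i/(d_o+d_i))² = 0.494;  ∂f/∂d_i = (d_o/(d_o+d_i))² = 0.0885
δf = √((∂f/∂d_o · δd_o)² + (∂f/∂d_i · δd_i)²) = √(0.624 + 0.0132) = 0.798 cm

0.798 cm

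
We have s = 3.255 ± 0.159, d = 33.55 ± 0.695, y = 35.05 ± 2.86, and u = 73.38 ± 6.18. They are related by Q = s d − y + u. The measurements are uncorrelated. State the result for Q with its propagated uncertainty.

147.5 ± 8.94

Let p = s·d = 109.2. δp/p = √((1·δs/s)² + (1·δd/d)²) = √(0.00239 + 0.000429) = 0.0531, so δp = 5.79.
Q = p − y + u: δQ = √(δp² + δy² + δu²) = √(33.6 + 8.18 + 38.2) = 8.94
Q = 147.5.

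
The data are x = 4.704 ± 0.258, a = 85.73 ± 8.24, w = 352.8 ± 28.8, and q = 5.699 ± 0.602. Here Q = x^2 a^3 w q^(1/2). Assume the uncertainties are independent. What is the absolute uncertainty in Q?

Products/powers → add relative errors in quadrature, weighted by exponent:
  (2·δx/x)² = (2×0.0548)² = 0.0120;  (3·δa/a)² = (3×0.0961)² = 0.0831;  (1·δw/w)² = (1×0.0816)² = 0.00666;  (½·δq/q)² = (0.5×0.106)² = 0.00279
δQ/Q = √(0.105) = 0.323
Q = 1.174e+10, so δQ = 0.323 × 1.174e+10 = 3.8e+09.

3.8e+09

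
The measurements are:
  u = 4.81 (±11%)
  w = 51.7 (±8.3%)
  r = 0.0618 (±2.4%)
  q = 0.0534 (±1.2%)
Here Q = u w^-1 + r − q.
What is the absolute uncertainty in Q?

0.0129

Let p = u·w^-1 = 0.0930. δp/p = √((1·δu/u)² + (-1·δw/w)²) = √(0.0121 + 0.00689) = 0.138, so δp = 0.0128.
Q = p + r − q: δQ = √(δp² + δr² + δq²) = √(0.000164 + 2.2e-06 + 4.11e-07) = 0.0129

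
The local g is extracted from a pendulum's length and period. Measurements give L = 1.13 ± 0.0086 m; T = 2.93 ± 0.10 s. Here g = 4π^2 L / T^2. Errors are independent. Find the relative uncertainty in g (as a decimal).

Each factor contributes (exponent × relative error)² to (δg/g)²:
  (1·δL/L)² = (1×0.00761)² = 5.79e-05;  (-2·δT/T)² = (-2×0.0341)² = 0.00466
δg/g = √(0.00472) = 0.0687

0.0687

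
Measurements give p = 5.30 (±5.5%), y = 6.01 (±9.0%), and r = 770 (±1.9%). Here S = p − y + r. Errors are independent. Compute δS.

14.6

For a sum/difference, combine absolute errors in quadrature:
  (δp)² = 0.0850;  (δy)² = 0.293;  (δr)² = 214
δS = √(214) = 14.6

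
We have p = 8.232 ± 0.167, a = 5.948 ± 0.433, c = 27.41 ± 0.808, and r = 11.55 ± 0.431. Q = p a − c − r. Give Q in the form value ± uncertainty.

Let w = p·a = 48.96. δw/w = √((1·δp/p)² + (1·δa/a)²) = √(0.000412 + 0.00530) = 0.0756, so δw = 3.70.
Q = w − c − r: δQ = √(δw² + δc² + δr²) = √(13.7 + 0.653 + 0.186) = 3.81
Q = 10.00.

10.00 ± 3.81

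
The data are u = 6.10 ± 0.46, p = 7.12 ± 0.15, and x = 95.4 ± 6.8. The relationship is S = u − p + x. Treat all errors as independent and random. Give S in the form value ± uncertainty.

S is a linear combination, so absolute uncertainties add in quadrature:
  (δu)² = 0.212;  (δp)² = 0.0225;  (δx)² = 46.2
δS = √(46.5) = 6.82
S = 94.4.

94.4 ± 6.82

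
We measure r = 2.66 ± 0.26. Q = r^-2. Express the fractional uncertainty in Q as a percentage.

19.5%

Q ∝ r^-2, so δQ/Q = |-2| · δr/r = 2 × 0.0977 = 0.195.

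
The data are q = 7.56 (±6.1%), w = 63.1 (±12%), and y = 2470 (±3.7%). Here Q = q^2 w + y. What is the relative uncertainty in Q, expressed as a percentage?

10.3%

Let p = q^2·w = 3610. δp/p = √((2·δq/q)² + (1·δw/w)²) = √(0.0149 + 0.0144) = 0.171, so δp = 617.
Q = p + y: δQ = √(δp² + δy²) = √(3.81e+05 + 8350) = 624
Q = 6080, so δQ/Q = 624/6080 = 0.103.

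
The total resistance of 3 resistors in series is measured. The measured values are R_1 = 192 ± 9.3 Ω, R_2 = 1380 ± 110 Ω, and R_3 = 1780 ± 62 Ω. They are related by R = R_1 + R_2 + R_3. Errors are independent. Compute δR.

Absolute uncertainties add in quadrature for a linear combination:
  (δR_1)² = 86.5;  (δR_2)² = 12100;  (δR_3)² = 3840
δR = √(16000) = 127 Ω

127 Ω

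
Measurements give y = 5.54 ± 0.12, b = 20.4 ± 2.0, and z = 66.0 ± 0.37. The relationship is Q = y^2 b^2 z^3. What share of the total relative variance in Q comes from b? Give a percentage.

94.7%

(δQ/Q)² = (2·δy/y)² + (2·δb/b)² + (3·δz/z)²
  y term: (2×0.0217)² = 0.00188
  b term: (2×0.0980)² = 0.0384
  z term: (3×0.00561)² = 0.000283
Total = 0.0406. Share from b = 0.0384/0.0406 = 0.947.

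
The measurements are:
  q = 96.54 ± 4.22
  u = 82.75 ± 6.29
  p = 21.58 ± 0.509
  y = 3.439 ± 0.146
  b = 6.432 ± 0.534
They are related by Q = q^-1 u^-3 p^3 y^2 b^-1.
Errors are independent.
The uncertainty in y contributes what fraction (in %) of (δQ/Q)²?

9.87%

(δQ/Q)² = (-1·δq/q)² + (-3·δu/u)² + (3·δp/p)² + (2·δy/y)² + (-1·δb/b)²
  q term: (-1×0.0437)² = 0.00191
  u term: (-3×0.0760)² = 0.0520
  p term: (3×0.0236)² = 0.00501
  y term: (2×0.0425)² = 0.00721
  b term: (-1×0.0830)² = 0.00689
Total = 0.0730. Share from y = 0.00721/0.0730 = 0.0987.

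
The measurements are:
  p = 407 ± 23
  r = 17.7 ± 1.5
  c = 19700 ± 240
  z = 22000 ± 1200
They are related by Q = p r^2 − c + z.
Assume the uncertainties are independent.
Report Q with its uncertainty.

Let w = p·r^2 = 1.28e+05. δw/w = √((1·δp/p)² + (2·δr/r)²) = √(0.00319 + 0.0287) = 0.179, so δw = 22800.
Q = w − c + z: δQ = √(δw² + δc² + δz²) = √(5.19e+08 + 57600 + 1.44e+06) = 22800
Q = 1.3e+05.

(1.30 ± 0.228) × 10^5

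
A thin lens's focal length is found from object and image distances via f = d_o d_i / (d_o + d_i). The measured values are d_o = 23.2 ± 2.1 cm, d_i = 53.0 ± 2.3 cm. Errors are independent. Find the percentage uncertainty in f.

∂f/∂d_o = (d_i/(d_o+d_i))² = 0.484;  ∂f/∂d_i = (d_o/(d_o+d_i))² = 0.0927
δf = √((∂f/∂d_o · δd_o)² + (∂f/∂d_i · δd_i)²) = √(1.03 + 0.0455) = 1.04 cm
f = 16.1 cm, so δf/f = 1.04/16.1 = 0.0643.

6.43%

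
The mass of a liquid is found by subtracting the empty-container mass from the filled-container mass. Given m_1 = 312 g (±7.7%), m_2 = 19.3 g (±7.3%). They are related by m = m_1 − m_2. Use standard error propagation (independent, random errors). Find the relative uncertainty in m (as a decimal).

0.0822

Sums and differences: (δm)² = Σ (cᵢ δxᵢ)².
  (δm_1)² = 577;  (δm_2)² = 1.98
δm = √(579) = 24.1 g
m = 293 g, so δm/m = 24.1/293 = 0.0822.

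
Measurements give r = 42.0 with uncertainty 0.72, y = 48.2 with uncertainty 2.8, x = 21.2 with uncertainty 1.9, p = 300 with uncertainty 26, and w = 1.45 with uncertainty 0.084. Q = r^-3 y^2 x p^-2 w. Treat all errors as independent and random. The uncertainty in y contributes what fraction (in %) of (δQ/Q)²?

(δQ/Q)² = (-3·δr/r)² + (2·δy/y)² + (1·δx/x)² + (-2·δp/p)² + (1·δw/w)²
  r term: (-3×0.0171)² = 0.00264
  y term: (2×0.0581)² = 0.0135
  x term: (1×0.0896)² = 0.00803
  p term: (-2×0.0867)² = 0.0300
  w term: (1×0.0579)² = 0.00336
Total = 0.0576. Share from y = 0.0135/0.0576 = 0.234.

23.4%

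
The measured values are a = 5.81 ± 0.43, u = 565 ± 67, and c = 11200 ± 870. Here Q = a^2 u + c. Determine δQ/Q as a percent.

Let p = a^2·u = 19100. δp/p = √((2·δa/a)² + (1·δu/u)²) = √(0.0219 + 0.0141) = 0.190, so δp = 3620.
Q = p + c: δQ = √(δp² + δc²) = √(1.31e+07 + 7.57e+05) = 3720
Q = 30300, so δQ/Q = 3720/30300 = 0.123.

12.3%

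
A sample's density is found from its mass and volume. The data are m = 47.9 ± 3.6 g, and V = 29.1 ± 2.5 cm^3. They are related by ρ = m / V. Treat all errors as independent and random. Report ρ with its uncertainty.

Relative error in a monomial: (δρ/ρ)² = Σ (nᵢ · δxᵢ/xᵢ)².
  (1·δm/m)² = (1×0.0752)² = 0.00565;  (-1·δV/V)² = (-1×0.0859)² = 0.00738
δρ/ρ = √(0.0130) = 0.114
ρ = 1.65 g/cm^3, so δρ = 0.114 × 1.65 = 0.188 g/cm^3.

1.65 ± 0.188 g/cm^3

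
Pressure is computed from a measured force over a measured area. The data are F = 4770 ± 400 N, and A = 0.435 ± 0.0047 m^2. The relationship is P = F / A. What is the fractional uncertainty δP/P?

0.0846

Each factor contributes (exponent × relative error)² to (δP/P)²:
  (1·δF/F)² = (1×0.0839)² = 0.00703;  (-1·δA/A)² = (-1×0.0108)² = 0.000117
δP/P = √(0.00715) = 0.0846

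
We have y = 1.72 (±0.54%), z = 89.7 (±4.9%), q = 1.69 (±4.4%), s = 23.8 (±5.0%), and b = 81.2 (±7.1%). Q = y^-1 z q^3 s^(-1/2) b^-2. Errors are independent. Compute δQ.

Products/powers → add relative errors in quadrature, weighted by exponent:
  (-1·δy/y)² = (-1×0.00540)² = 2.92e-05;  (1·δz/z)² = (1×0.0490)² = 0.00240;  (3·δq/q)² = (3×0.0440)² = 0.0174;  (−½·δs/s)² = (-0.5×0.0500)² = 0.000625;  (-2·δb/b)² = (-2×0.0710)² = 0.0202
δQ/Q = √(0.0406) = 0.202
Q = 0.00783, so δQ = 0.202 × 0.00783 = 0.00158.

0.00158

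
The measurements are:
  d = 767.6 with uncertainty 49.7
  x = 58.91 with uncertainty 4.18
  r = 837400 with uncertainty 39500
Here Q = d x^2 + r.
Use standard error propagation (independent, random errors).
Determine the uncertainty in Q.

Let p = d·x^2 = 2.664e+06. δp/p = √((1·δd/d)² + (2·δx/x)²) = √(0.00419 + 0.0201) = 0.156, so δp = 4.16e+05.
Q = p + r: δQ = √(δp² + δr²) = √(1.73e+11 + 1.56e+09) = 4.17e+05

4.17e+05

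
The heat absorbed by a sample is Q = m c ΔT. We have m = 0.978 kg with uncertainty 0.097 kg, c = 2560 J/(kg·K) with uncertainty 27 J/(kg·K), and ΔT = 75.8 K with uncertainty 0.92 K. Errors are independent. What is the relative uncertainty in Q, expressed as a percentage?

10.0%

Relative error in a monomial: (δQ/Q)² = Σ (nᵢ · δxᵢ/xᵢ)².
  (1·δm/m)² = (1×0.0992)² = 0.00984;  (1·δc/c)² = (1×0.0105)² = 0.000111;  (1·δΔT/ΔT)² = (1×0.0121)² = 0.000147
δQ/Q = √(0.0101) = 0.100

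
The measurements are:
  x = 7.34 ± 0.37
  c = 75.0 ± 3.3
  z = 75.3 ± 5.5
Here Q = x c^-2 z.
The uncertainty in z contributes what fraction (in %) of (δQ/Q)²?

34.2%

(δQ/Q)² = (1·δx/x)² + (-2·δc/c)² + (1·δz/z)²
  x term: (1×0.0504)² = 0.00254
  c term: (-2×0.0440)² = 0.00774
  z term: (1×0.0730)² = 0.00534
Total = 0.0156. Share from z = 0.00534/0.0156 = 0.342.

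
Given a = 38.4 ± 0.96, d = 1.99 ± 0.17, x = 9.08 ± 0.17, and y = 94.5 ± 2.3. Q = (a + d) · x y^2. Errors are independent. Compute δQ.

Let u = a + d = 40.4. δu = √(δa² + δd²) = √(0.922 + 0.0289) = 0.975, so δu/u = 0.0241.
Q is then a monomial in u, x, y:
δQ/Q = √((δu/u)² + (1·δx/x)² + (2·δy/y)²) = √(0.000583 + 0.000351 + 0.00237) = 0.0575
Q = 3.28e+06, so δQ = 0.0575 × 3.28e+06 = 1.88e+05.

1.88e+05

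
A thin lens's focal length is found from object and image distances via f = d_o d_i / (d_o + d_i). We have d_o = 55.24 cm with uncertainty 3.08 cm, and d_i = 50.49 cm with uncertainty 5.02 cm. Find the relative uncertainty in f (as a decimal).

0.0584

∂f/∂d_o = (d_i/(d_o+d_i))² = 0.228;  ∂f/∂d_i = (d_o/(d_o+d_i))² = 0.273
δf = √((∂f/∂d_o · δd_o)² + (∂f/∂d_i · δd_i)²) = √(0.493 + 1.88) = 1.54 cm
f = 26.38 cm, so δf/f = 1.54/26.38 = 0.0584.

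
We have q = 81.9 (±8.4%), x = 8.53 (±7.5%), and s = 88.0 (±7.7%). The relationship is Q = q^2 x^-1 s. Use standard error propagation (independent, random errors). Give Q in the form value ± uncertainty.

69200 ± 13800

Each factor contributes (exponent × relative error)² to (δQ/Q)²:
  (2·δq/q)² = (2×0.0840)² = 0.0282;  (-1·δx/x)² = (-1×0.0750)² = 0.00562;  (1·δs/s)² = (1×0.0770)² = 0.00593
δQ/Q = √(0.0398) = 0.199
Q = 69200, so δQ = 0.199 × 69200 = 13800.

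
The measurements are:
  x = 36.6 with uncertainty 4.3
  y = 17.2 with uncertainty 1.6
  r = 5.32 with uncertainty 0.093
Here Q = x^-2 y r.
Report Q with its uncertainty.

Relative error in a monomial: (δQ/Q)² = Σ (nᵢ · δxᵢ/xᵢ)².
  (-2·δx/x)² = (-2×0.117)² = 0.0552;  (1·δy/y)² = (1×0.0930)² = 0.00865;  (1·δr/r)² = (1×0.0175)² = 0.000306
δQ/Q = √(0.0642) = 0.253
Q = 0.0683, so δQ = 0.253 × 0.0683 = 0.0173.

0.0683 ± 0.0173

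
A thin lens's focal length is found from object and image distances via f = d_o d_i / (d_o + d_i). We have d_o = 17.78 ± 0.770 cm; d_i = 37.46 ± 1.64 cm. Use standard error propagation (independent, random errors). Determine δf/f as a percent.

3.26%

∂f/∂d_o = (d_i/(d_o+d_i))² = 0.460;  ∂f/∂d_i = (d_o/(d_o+d_i))² = 0.104
δf = √((∂f/∂d_o · δd_o)² + (∂f/∂d_i · δd_i)²) = √(0.125 + 0.0289) = 0.393 cm
f = 12.06 cm, so δf/f = 0.393/12.06 = 0.0326.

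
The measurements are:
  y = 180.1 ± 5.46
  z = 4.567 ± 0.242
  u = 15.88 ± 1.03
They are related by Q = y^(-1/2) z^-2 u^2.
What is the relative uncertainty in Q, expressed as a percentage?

Q is a product of powers, so relative uncertainties combine in quadrature:
  (−½·δy/y)² = (-0.5×0.0303)² = 0.000230;  (-2·δz/z)² = (-2×0.0530)² = 0.0112;  (2·δu/u)² = (2×0.0649)² = 0.0168
δQ/Q = √(0.0283) = 0.168

16.8%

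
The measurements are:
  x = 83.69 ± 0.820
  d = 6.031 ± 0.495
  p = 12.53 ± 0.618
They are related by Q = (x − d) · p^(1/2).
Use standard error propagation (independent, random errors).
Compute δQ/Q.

0.0276

Let u = x − d = 77.66. δu = √(δx² + δd²) = √(0.672 + 0.245) = 0.958, so δu/u = 0.0123.
Q is then a monomial in u, p:
δQ/Q = √((δu/u)² + (½·δp/p)²) = √(0.000152 + 0.000608) = 0.0276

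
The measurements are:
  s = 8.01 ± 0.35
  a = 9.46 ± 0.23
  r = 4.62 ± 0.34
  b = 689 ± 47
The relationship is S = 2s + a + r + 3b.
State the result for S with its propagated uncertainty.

2100 ± 141

For a sum/difference, combine absolute errors in quadrature:
  (2·δs)² = 0.490;  (δa)² = 0.0529;  (δr)² = 0.116;  (3·δb)² = 19900
δS = √(19900) = 141
S = 2100.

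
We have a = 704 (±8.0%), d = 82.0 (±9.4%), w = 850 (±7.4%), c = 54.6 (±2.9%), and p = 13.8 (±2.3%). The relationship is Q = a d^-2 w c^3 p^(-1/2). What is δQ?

Each factor contributes (exponent × relative error)² to (δQ/Q)²:
  (1·δa/a)² = (1×0.0800)² = 0.00640;  (-2·δd/d)² = (-2×0.0940)² = 0.0353;  (1·δw/w)² = (1×0.0740)² = 0.00548;  (3·δc/c)² = (3×0.0290)² = 0.00757;  (−½·δp/p)² = (-0.5×0.0230)² = 0.000132
δQ/Q = √(0.0549) = 0.234
Q = 3.9e+06, so δQ = 0.234 × 3.9e+06 = 9.14e+05.

9.14e+05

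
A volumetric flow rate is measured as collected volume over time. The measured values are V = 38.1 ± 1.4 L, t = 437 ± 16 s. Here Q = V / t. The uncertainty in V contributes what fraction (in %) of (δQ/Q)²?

50.2%

(δQ/Q)² = (1·δV/V)² + (-1·δt/t)²
  V term: (1×0.0367)² = 0.00135
  t term: (-1×0.0366)² = 0.00134
Total = 0.00269. Share from V = 0.00135/0.00269 = 0.502.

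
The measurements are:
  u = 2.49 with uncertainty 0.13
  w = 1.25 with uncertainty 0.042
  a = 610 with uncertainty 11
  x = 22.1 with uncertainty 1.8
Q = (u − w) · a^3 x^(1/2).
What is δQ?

1.71e+08

Let h = u − w = 1.24. δh = √(δu² + δw²) = √(0.0169 + 0.00176) = 0.137, so δh/h = 0.110.
Q is then a monomial in h, a, x:
δQ/Q = √((δh/h)² + (3·δa/a)² + (½·δx/x)²) = √(0.0121 + 0.00293 + 0.00166) = 0.129
Q = 1.32e+09, so δQ = 0.129 × 1.32e+09 = 1.71e+08.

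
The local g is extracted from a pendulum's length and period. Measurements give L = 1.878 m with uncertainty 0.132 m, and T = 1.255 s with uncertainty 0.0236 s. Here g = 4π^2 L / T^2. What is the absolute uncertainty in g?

3.75 m/s^2

Each factor contributes (exponent × relative error)² to (δg/g)²:
  (1·δL/L)² = (1×0.0703)² = 0.00494;  (-2·δT/T)² = (-2×0.0188)² = 0.00141
δg/g = √(0.00635) = 0.0797
g = 47.07 m/s^2, so δg = 0.0797 × 47.07 = 3.75 m/s^2.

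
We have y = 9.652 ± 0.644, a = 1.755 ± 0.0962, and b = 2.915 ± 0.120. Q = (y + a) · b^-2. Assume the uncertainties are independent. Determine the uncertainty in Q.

0.134

Let u = y + a = 11.41. δu = √(δy² + δa²) = √(0.415 + 0.00925) = 0.651, so δu/u = 0.0571.
Q is then a monomial in u, b:
δQ/Q = √((δu/u)² + (-2·δb/b)²) = √(0.00326 + 0.00678) = 0.100
Q = 1.342, so δQ = 0.100 × 1.342 = 0.134.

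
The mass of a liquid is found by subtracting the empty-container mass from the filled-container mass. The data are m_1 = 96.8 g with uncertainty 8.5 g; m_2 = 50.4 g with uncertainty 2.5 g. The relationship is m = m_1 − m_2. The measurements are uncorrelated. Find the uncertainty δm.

Sums and differences: (δm)² = Σ (cᵢ δxᵢ)².
  (δm_1)² = 72.2;  (δm_2)² = 6.25
δm = √(78.5) = 8.86 g

8.86 g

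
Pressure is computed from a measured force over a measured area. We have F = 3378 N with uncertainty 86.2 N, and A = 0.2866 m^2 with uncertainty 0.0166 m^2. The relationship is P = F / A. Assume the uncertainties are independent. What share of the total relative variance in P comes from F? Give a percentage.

(δP/P)² = (1·δF/F)² + (-1·δA/A)²
  F term: (1×0.0255)² = 0.000651
  A term: (-1×0.0579)² = 0.00335
Total = 0.00401. Share from F = 0.000651/0.00401 = 0.163.

16.3%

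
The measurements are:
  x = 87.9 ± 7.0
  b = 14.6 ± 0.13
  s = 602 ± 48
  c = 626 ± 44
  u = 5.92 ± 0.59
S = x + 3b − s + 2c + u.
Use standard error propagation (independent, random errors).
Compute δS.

100

Sums and differences: (δS)² = Σ (cᵢ δxᵢ)².
  (δx)² = 49.0;  (3·δb)² = 0.152;  (δs)² = 2300;  (2·δc)² = 7740;  (δu)² = 0.348
δS = √(10100) = 100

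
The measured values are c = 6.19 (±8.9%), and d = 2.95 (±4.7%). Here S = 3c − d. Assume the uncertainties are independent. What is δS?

1.66

Each term contributes (cᵢ δxᵢ)² to (δS)²:
  (3·δc)² = 2.73;  (δd)² = 0.0192
δS = √(2.75) = 1.66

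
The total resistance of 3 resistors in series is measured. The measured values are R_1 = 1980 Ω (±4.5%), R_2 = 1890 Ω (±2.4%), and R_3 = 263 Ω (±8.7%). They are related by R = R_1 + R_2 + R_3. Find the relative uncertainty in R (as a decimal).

0.0248

For a sum/difference, combine absolute errors in quadrature:
  (δR_1)² = 7940;  (δR_2)² = 2060;  (δR_3)² = 524
δR = √(10500) = 103 Ω
R = 4130 Ω, so δR/R = 103/4130 = 0.0248.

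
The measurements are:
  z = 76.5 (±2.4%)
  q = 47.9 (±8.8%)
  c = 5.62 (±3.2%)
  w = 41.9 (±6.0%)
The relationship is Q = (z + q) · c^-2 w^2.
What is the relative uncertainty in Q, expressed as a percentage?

Let u = z + q = 124. δu = √(δz² + δq²) = √(3.37 + 17.8) = 4.60, so δu/u = 0.0370.
Q is then a monomial in u, c, w:
δQ/Q = √((δu/u)² + (-2·δc/c)² + (2·δw/w)²) = √(0.00137 + 0.00410 + 0.0144) = 0.141

14.1%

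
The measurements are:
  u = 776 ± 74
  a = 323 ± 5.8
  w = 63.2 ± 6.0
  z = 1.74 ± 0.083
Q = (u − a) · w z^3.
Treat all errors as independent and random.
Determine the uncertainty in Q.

Let h = u − a = 453. δh = √(δu² + δa²) = √(5480 + 33.6) = 74.2, so δh/h = 0.164.
Q is then a monomial in h, w, z:
δQ/Q = √((δh/h)² + (1·δw/w)² + (3·δz/z)²) = √(0.0268 + 0.00901 + 0.0205) = 0.237
Q = 1.51e+05, so δQ = 0.237 × 1.51e+05 = 35800.

35800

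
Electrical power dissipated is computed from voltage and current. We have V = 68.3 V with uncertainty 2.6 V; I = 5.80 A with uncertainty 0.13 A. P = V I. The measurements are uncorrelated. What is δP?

P is a product of powers, so relative uncertainties combine in quadrature:
  (1·δV/V)² = (1×0.0381)² = 0.00145;  (1·δI/I)² = (1×0.0224)² = 0.000502
δP/P = √(0.00195) = 0.0442
P = 396 W, so δP = 0.0442 × 396 = 17.5 W.

17.5 W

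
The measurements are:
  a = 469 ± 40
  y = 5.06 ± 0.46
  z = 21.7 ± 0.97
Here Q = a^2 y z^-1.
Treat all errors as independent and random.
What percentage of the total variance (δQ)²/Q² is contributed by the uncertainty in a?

(δQ/Q)² = (2·δa/a)² + (1·δy/y)² + (-1·δz/z)²
  a term: (2×0.0853)² = 0.0291
  y term: (1×0.0909)² = 0.00826
  z term: (-1×0.0447)² = 0.00200
Total = 0.0394. Share from a = 0.0291/0.0394 = 0.739.

73.9%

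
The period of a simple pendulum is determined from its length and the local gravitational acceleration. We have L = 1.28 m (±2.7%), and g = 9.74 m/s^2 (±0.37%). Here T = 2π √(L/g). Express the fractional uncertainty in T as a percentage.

1.36%

For a monomial T ∝ L^(1/2), g^(-1/2), fractional errors add in quadrature:
  (½·δL/L)² = (0.5×0.0270)² = 0.000182;  (−½·δg/g)² = (-0.5×0.00370)² = 3.42e-06
δT/T = √(0.000186) = 0.0136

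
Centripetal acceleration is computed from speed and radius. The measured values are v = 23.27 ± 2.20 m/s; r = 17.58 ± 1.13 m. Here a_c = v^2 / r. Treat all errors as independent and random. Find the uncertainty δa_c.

6.15 m/s^2

For a monomial a_c ∝ v^2, r^-1, fractional errors add in quadrature:
  (2·δv/v)² = (2×0.0945)² = 0.0358;  (-1·δr/r)² = (-1×0.0643)² = 0.00413
δa_c/a_c = √(0.0399) = 0.200
a_c = 30.80 m/s^2, so δa_c = 0.200 × 30.80 = 6.15 m/s^2.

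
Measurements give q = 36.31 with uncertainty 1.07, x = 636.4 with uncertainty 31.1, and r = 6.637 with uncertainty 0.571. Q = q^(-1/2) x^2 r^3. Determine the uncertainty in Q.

5.43e+06

Relative error in a monomial: (δQ/Q)² = Σ (nᵢ · δxᵢ/xᵢ)².
  (−½·δq/q)² = (-0.5×0.0295)² = 0.000217;  (2·δx/x)² = (2×0.0489)² = 0.00955;  (3·δr/r)² = (3×0.0860)² = 0.0666
δQ/Q = √(0.0764) = 0.276
Q = 1.965e+07, so δQ = 0.276 × 1.965e+07 = 5.43e+06.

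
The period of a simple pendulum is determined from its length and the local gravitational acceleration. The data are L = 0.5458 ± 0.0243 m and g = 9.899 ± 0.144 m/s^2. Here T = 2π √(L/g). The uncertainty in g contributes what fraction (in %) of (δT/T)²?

(δT/T)² = (½·δL/L)² + (−½·δg/g)²
  L term: (0.5×0.0445)² = 0.000496
  g term: (-0.5×0.0145)² = 5.29e-05
Total = 0.000548. Share from g = 5.29e-05/0.000548 = 0.0965.

9.65%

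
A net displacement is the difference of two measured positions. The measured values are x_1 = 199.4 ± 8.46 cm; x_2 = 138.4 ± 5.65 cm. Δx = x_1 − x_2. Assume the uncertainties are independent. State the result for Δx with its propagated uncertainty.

Each term contributes (cᵢ δxᵢ)² to (δΔx)²:
  (δx_1)² = 71.6;  (δx_2)² = 31.9
δΔx = √(103) = 10.2 cm
Δx = 61.00 cm.

61.00 ± 10.2 cm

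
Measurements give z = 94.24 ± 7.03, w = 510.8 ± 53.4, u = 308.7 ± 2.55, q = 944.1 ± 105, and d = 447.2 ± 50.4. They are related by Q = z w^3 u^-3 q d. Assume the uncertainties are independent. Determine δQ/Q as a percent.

36.0%

Q is a product of powers, so relative uncertainties combine in quadrature:
  (1·δz/z)² = (1×0.0746)² = 0.00556;  (3·δw/w)² = (3×0.105)² = 0.0984;  (-3·δu/u)² = (-3×0.00826)² = 0.000614;  (1·δq/q)² = (1×0.111)² = 0.0124;  (1·δd/d)² = (1×0.113)² = 0.0127
δQ/Q = √(0.130) = 0.360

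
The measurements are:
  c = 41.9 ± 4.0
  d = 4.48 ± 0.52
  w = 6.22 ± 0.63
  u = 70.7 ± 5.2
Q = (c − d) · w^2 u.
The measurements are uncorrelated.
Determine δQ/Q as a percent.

24.1%

Let h = c − d = 37.4. δh = √(δc² + δd²) = √(16.0 + 0.270) = 4.03, so δh/h = 0.108.
Q is then a monomial in h, w, u:
δQ/Q = √((δh/h)² + (2·δw/w)² + (1·δu/u)²) = √(0.0116 + 0.0410 + 0.00541) = 0.241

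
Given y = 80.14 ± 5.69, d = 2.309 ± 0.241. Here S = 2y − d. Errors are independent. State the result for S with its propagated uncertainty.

158.0 ± 11.4

Each term contributes (cᵢ δxᵢ)² to (δS)²:
  (2·δy)² = 130;  (δd)² = 0.0581
δS = √(130) = 11.4
S = 158.0.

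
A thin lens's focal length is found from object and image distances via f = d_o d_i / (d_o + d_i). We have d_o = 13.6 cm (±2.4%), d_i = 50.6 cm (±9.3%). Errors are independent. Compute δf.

0.293 cm

∂f/∂d_o = (d_i/(d_o+d_i))² = 0.621;  ∂f/∂d_i = (d_o/(d_o+d_i))² = 0.0449
δf = √((∂f/∂d_o · δd_o)² + (∂f/∂d_i · δd_i)²) = √(0.0411 + 0.0446) = 0.293 cm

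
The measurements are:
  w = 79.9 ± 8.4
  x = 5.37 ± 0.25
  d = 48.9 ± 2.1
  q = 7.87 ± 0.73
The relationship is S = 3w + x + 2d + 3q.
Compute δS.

For a sum/difference, combine absolute errors in quadrature:
  (3·δw)² = 635;  (δx)² = 0.0625;  (2·δd)² = 17.6;  (3·δq)² = 4.80
δS = √(658) = 25.6

25.6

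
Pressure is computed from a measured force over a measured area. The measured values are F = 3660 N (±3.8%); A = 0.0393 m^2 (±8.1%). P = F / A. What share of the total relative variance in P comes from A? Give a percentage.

82.0%

(δP/P)² = (1·δF/F)² + (-1·δA/A)²
  F term: (1×0.0380)² = 0.00144
  A term: (-1×0.0810)² = 0.00656
Total = 0.00800. Share from A = 0.00656/0.00800 = 0.820.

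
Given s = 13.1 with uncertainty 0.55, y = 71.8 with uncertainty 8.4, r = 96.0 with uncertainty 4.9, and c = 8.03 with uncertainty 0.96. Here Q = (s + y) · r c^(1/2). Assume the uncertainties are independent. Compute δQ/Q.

0.127

Let u = s + y = 84.9. δu = √(δs² + δy²) = √(0.303 + 70.6) = 8.42, so δu/u = 0.0992.
Q is then a monomial in u, r, c:
δQ/Q = √((δu/u)² + (1·δr/r)² + (½·δc/c)²) = √(0.00983 + 0.00261 + 0.00357) = 0.127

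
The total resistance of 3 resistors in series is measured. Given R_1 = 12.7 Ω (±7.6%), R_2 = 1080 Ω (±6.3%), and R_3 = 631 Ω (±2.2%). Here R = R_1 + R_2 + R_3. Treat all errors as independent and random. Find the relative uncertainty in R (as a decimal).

Each term contributes (cᵢ δxᵢ)² to (δR)²:
  (δR_1)² = 0.932;  (δR_2)² = 4630;  (δR_3)² = 193
δR = √(4820) = 69.4 Ω
R = 1720 Ω, so δR/R = 69.4/1720 = 0.0403.

0.0403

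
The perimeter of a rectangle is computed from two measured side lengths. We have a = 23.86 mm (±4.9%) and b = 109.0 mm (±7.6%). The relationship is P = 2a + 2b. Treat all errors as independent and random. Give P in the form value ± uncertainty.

Each term contributes (cᵢ δxᵢ)² to (δP)²:
  (2·δa)² = 5.47;  (2·δb)² = 274
δP = √(280) = 16.7 mm
P = 265.7 mm.

265.7 ± 16.7 mm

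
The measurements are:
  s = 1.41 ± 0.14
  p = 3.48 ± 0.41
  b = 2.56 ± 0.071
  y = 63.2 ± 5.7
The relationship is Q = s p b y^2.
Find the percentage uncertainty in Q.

23.9%

Each factor contributes (exponent × relative error)² to (δQ/Q)²:
  (1·δs/s)² = (1×0.0993)² = 0.00986;  (1·δp/p)² = (1×0.118)² = 0.0139;  (1·δb/b)² = (1×0.0277)² = 0.000769;  (2·δy/y)² = (2×0.0902)² = 0.0325
δQ/Q = √(0.0570) = 0.239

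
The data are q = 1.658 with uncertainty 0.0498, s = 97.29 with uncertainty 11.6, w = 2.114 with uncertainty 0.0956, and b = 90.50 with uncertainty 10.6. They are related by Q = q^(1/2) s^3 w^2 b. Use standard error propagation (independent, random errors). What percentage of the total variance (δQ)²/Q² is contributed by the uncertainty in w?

5.45%

(δQ/Q)² = (½·δq/q)² + (3·δs/s)² + (2·δw/w)² + (1·δb/b)²
  q term: (0.5×0.0300)² = 0.000226
  s term: (3×0.119)² = 0.128
  w term: (2×0.0452)² = 0.00818
  b term: (1×0.117)² = 0.0137
Total = 0.150. Share from w = 0.00818/0.150 = 0.0545.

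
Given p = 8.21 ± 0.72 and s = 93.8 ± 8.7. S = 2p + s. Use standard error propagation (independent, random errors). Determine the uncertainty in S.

S is a linear combination, so absolute uncertainties add in quadrature:
  (2·δp)² = 2.07;  (δs)² = 75.7
δS = √(77.8) = 8.82

8.82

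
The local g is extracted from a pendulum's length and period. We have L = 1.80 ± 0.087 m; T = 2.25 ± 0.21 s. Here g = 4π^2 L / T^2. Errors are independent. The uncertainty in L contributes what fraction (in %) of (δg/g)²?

6.28%

(δg/g)² = (1·δL/L)² + (-2·δT/T)²
  L term: (1×0.0483)² = 0.00234
  T term: (-2×0.0933)² = 0.0348
Total = 0.0372. Share from L = 0.00234/0.0372 = 0.0628.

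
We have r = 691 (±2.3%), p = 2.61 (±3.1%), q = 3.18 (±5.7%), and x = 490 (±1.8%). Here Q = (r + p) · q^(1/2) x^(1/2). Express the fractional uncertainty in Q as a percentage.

Let u = r + p = 694. δu = √(δr² + δp²) = √(253 + 0.00655) = 15.9, so δu/u = 0.0229.
Q is then a monomial in u, q, x:
δQ/Q = √((δu/u)² + (½·δq/q)² + (½·δx/x)²) = √(0.000525 + 0.000812 + 8.1e-05) = 0.0377

3.77%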